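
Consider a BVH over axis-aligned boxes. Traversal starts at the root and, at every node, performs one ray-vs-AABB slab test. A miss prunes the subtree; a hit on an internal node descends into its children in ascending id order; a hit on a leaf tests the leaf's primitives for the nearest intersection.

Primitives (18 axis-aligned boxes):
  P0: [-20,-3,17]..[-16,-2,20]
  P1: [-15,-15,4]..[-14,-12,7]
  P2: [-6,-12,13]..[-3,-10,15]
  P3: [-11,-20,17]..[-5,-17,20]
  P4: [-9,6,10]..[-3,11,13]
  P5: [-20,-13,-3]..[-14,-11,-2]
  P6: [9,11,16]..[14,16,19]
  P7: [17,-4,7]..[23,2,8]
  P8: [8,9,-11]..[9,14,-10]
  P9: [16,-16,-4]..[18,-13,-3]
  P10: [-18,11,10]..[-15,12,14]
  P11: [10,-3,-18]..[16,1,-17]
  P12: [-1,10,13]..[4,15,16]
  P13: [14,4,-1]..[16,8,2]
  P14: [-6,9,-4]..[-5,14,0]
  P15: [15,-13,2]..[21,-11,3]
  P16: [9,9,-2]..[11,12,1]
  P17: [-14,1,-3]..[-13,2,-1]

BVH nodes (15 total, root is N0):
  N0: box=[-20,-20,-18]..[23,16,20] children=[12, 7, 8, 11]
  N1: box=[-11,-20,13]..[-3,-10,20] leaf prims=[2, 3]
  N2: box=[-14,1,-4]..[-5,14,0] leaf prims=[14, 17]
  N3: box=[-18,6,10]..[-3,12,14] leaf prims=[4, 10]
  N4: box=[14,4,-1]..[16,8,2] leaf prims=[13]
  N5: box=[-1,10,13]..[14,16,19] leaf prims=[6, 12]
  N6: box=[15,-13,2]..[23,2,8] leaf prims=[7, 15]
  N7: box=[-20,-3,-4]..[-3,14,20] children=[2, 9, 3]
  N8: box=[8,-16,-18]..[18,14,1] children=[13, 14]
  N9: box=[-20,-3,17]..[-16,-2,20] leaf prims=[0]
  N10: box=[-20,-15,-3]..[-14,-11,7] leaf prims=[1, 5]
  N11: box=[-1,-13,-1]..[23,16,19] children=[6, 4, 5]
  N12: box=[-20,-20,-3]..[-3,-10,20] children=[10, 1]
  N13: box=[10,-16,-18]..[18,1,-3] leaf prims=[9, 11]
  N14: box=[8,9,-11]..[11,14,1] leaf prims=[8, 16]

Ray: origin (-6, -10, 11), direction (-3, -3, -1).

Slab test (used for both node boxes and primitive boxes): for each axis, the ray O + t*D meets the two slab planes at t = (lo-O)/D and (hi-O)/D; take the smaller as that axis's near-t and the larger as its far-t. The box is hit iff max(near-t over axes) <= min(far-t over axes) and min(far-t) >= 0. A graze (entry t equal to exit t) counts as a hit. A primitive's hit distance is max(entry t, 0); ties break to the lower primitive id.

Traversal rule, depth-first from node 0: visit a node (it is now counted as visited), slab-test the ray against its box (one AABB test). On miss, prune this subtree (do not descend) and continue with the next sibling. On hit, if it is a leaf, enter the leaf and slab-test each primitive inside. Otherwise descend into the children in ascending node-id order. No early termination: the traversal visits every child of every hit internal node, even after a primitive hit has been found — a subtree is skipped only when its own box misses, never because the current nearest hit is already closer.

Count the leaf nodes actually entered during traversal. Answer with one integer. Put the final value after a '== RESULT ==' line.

Trace the traversal:
N0 x:[-29/3,14/3] y:[-26/3,10/3] z:[-9,29] -> hit [-26/3,10/3], descend [7, 8, 11, 12]
  N7 x:[-1,14/3] y:[-8,-7/3] z:[-9,15] -> miss, prune
  N8 x:[-8,-14/3] y:[-8,2] z:[10,29] -> miss, prune
  N11 x:[-29/3,-5/3] y:[-26/3,1] z:[-8,12] -> miss, prune
  N12 x:[-1,14/3] y:[0,10/3] z:[-9,14] -> hit [0,10/3], descend [1, 10]
    N1 x:[-1,5/3] y:[0,10/3] z:[-9,-2] -> miss, prune
    N10 x:[8/3,14/3] y:[1/3,5/3] z:[4,14] -> miss, prune

7 AABB tests over nodes [0, 7, 8, 11, 12, 1, 10]; 0 leaves entered; closest miss.

== RESULT ==
0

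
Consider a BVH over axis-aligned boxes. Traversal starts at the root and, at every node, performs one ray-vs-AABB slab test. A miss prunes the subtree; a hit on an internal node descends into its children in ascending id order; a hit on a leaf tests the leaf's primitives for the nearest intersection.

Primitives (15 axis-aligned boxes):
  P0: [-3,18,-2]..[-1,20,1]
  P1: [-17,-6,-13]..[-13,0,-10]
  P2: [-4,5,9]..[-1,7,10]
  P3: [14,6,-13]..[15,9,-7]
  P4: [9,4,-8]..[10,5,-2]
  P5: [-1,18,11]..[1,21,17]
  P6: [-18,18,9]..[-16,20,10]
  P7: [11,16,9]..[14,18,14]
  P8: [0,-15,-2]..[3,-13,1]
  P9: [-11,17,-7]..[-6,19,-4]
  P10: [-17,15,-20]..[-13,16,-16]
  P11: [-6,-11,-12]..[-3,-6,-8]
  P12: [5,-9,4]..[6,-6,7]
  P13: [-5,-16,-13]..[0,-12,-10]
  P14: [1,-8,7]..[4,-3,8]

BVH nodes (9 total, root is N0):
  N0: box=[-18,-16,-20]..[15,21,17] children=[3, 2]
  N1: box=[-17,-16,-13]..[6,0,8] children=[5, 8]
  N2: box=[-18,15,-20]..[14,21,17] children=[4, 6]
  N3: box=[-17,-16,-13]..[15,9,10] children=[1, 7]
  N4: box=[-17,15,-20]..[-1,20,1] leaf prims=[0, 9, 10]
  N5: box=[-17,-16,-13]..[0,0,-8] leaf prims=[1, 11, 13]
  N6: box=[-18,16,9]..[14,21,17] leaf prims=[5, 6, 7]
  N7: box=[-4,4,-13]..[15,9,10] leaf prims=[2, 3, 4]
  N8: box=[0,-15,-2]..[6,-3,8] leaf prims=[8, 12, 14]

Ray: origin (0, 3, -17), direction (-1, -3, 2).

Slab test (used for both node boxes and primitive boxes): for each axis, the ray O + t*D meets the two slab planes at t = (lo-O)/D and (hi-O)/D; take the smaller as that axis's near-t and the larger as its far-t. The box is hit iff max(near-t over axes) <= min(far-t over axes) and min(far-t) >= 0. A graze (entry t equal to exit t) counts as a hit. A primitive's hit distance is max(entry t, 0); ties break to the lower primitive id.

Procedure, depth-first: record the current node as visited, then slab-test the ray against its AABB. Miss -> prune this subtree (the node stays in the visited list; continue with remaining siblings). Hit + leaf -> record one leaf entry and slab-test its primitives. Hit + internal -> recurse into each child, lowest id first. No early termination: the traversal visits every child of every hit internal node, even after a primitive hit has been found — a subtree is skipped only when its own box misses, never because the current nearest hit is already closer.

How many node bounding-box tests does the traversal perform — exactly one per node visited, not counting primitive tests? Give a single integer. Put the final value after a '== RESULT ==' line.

Walk:
N0 x:[-15,18] y:[-6,19/3] z:[-3/2,17] -> hit [-3/2,19/3], descend [2, 3]
  N2 x:[-14,18] y:[-6,-4] z:[-3/2,17] -> miss, prune
  N3 x:[-15,17] y:[-2,19/3] z:[2,27/2] -> hit [2,19/3], descend [1, 7]
    N1 x:[-6,17] y:[1,19/3] z:[2,25/2] -> hit [2,19/3], descend [5, 8]
      N5 x:[0,17] y:[1,19/3] z:[2,9/2] -> hit [2,9/2] leaf, test {P1(miss), P11@t=3, P13(miss)}
      N8 x:[-6,0] y:[2,6] z:[15/2,25/2] -> miss, prune
    N7 x:[-15,4] y:[-2,-1/3] z:[2,27/2] -> miss, prune

7 AABB tests over nodes [0, 2, 3, 1, 5, 8, 7]; 1 leaf entered; closest P11.

== RESULT ==
7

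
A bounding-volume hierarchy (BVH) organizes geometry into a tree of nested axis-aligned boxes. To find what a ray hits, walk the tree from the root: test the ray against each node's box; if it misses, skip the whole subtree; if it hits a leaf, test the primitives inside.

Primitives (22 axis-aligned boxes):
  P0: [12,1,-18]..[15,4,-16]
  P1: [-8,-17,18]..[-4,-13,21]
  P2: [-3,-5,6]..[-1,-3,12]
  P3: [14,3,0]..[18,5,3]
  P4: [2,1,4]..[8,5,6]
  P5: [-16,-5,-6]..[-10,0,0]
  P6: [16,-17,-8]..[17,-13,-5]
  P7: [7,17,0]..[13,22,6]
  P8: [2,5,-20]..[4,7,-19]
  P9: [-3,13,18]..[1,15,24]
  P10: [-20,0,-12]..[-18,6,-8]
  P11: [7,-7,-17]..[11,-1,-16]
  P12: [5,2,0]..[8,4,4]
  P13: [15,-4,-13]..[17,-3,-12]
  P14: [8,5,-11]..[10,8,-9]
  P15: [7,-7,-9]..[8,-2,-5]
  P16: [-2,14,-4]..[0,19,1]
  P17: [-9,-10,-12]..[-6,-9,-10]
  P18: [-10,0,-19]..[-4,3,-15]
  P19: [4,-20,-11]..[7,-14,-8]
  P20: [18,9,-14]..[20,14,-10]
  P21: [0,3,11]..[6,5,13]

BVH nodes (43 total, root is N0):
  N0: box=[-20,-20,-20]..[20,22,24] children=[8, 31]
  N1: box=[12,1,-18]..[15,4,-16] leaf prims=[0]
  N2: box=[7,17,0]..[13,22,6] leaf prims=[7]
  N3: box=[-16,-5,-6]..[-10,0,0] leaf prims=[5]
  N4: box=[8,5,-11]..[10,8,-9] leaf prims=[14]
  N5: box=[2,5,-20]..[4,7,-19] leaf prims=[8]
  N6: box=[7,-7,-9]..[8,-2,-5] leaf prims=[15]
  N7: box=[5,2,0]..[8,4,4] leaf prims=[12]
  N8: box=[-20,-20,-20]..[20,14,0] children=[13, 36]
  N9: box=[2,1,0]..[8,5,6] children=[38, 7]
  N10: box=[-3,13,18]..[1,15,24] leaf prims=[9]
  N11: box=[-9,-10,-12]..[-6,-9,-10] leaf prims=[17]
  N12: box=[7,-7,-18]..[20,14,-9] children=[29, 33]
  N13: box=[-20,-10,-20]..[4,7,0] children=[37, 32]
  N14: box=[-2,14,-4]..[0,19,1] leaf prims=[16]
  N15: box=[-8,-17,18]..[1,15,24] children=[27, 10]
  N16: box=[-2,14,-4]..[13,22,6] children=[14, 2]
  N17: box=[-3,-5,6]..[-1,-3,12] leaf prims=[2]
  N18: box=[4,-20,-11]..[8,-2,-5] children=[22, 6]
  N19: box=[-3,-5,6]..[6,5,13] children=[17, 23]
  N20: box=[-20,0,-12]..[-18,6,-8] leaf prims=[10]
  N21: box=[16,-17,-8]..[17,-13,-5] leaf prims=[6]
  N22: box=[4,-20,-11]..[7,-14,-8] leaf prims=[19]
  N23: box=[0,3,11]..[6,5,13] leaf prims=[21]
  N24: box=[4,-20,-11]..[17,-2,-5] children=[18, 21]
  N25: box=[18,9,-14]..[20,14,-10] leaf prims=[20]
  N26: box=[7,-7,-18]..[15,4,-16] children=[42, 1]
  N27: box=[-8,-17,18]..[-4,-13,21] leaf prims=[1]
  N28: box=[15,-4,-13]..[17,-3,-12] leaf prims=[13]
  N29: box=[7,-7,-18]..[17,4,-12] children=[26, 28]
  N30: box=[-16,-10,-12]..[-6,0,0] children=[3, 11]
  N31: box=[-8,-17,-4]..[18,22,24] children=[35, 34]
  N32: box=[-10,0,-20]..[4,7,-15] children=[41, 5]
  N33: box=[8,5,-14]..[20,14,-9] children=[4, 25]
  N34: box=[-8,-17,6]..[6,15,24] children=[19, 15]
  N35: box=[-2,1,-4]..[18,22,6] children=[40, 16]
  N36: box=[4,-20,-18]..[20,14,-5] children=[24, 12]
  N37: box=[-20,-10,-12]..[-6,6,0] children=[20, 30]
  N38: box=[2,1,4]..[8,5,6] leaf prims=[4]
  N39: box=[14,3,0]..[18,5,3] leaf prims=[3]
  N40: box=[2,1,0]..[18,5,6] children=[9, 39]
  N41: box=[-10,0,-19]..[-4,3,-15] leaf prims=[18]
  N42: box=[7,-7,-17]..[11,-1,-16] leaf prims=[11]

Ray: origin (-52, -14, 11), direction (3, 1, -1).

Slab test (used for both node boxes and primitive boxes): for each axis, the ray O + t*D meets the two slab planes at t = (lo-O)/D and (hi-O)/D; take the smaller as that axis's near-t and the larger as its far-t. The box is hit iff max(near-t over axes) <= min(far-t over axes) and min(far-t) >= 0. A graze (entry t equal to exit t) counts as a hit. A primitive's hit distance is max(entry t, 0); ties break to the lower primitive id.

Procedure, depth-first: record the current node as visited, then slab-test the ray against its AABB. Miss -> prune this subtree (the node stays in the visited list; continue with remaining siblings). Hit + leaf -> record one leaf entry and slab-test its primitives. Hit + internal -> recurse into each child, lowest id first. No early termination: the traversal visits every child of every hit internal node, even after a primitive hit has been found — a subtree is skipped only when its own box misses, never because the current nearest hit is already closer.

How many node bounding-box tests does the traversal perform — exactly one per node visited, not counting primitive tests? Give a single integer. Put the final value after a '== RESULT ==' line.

Traverse from the root:
N0 x:[32/3,24] y:[-6,36] z:[-13,31] -> hit [32/3,24], descend [8, 31]
  N8 x:[32/3,24] y:[-6,28] z:[11,31] -> hit [11,24], descend [13, 36]
    N13 x:[32/3,56/3] y:[4,21] z:[11,31] -> hit [11,56/3], descend [32, 37]
      N32 x:[14,56/3] y:[14,21] z:[26,31] -> miss, prune
      N37 x:[32/3,46/3] y:[4,20] z:[11,23] -> hit [11,46/3], descend [20, 30]
        N20 x:[32/3,34/3] y:[14,20] z:[19,23] -> miss, prune
        N30 x:[12,46/3] y:[4,14] z:[11,23] -> hit [12,14], descend [3, 11]
          N3 x:[12,14] y:[9,14] z:[11,17] -> hit [12,14] leaf, test {P5@t=12}
          N11 x:[43/3,46/3] y:[4,5] z:[21,23] -> miss, prune
    N36 x:[56/3,24] y:[-6,28] z:[16,29] -> hit [56/3,24], descend [12, 24]
      N12 x:[59/3,24] y:[7,28] z:[20,29] -> hit [20,24], descend [29, 33]
        N29 x:[59/3,23] y:[7,18] z:[23,29] -> miss, prune
        N33 x:[20,24] y:[19,28] z:[20,25] -> hit [20,24], descend [4, 25]
          N4 x:[20,62/3] y:[19,22] z:[20,22] -> hit [20,62/3] leaf, test {P14@t=20}
          N25 x:[70/3,24] y:[23,28] z:[21,25] -> hit [70/3,24] leaf, test {P20@t=70/3}
      N24 x:[56/3,23] y:[-6,12] z:[16,22] -> miss, prune
  N31 x:[44/3,70/3] y:[-3,36] z:[-13,15] -> hit [44/3,15], descend [34, 35]
    N34 x:[44/3,58/3] y:[-3,29] z:[-13,5] -> miss, prune
    N35 x:[50/3,70/3] y:[15,36] z:[5,15] -> miss, prune

19 AABB tests over nodes [0, 8, 13, 32, 37, 20, 30, 3, 11, 36, 12, 29, 33, 4, 25, 24, 31, 34, 35]; 3 leaves entered; closest P5.

== RESULT ==
19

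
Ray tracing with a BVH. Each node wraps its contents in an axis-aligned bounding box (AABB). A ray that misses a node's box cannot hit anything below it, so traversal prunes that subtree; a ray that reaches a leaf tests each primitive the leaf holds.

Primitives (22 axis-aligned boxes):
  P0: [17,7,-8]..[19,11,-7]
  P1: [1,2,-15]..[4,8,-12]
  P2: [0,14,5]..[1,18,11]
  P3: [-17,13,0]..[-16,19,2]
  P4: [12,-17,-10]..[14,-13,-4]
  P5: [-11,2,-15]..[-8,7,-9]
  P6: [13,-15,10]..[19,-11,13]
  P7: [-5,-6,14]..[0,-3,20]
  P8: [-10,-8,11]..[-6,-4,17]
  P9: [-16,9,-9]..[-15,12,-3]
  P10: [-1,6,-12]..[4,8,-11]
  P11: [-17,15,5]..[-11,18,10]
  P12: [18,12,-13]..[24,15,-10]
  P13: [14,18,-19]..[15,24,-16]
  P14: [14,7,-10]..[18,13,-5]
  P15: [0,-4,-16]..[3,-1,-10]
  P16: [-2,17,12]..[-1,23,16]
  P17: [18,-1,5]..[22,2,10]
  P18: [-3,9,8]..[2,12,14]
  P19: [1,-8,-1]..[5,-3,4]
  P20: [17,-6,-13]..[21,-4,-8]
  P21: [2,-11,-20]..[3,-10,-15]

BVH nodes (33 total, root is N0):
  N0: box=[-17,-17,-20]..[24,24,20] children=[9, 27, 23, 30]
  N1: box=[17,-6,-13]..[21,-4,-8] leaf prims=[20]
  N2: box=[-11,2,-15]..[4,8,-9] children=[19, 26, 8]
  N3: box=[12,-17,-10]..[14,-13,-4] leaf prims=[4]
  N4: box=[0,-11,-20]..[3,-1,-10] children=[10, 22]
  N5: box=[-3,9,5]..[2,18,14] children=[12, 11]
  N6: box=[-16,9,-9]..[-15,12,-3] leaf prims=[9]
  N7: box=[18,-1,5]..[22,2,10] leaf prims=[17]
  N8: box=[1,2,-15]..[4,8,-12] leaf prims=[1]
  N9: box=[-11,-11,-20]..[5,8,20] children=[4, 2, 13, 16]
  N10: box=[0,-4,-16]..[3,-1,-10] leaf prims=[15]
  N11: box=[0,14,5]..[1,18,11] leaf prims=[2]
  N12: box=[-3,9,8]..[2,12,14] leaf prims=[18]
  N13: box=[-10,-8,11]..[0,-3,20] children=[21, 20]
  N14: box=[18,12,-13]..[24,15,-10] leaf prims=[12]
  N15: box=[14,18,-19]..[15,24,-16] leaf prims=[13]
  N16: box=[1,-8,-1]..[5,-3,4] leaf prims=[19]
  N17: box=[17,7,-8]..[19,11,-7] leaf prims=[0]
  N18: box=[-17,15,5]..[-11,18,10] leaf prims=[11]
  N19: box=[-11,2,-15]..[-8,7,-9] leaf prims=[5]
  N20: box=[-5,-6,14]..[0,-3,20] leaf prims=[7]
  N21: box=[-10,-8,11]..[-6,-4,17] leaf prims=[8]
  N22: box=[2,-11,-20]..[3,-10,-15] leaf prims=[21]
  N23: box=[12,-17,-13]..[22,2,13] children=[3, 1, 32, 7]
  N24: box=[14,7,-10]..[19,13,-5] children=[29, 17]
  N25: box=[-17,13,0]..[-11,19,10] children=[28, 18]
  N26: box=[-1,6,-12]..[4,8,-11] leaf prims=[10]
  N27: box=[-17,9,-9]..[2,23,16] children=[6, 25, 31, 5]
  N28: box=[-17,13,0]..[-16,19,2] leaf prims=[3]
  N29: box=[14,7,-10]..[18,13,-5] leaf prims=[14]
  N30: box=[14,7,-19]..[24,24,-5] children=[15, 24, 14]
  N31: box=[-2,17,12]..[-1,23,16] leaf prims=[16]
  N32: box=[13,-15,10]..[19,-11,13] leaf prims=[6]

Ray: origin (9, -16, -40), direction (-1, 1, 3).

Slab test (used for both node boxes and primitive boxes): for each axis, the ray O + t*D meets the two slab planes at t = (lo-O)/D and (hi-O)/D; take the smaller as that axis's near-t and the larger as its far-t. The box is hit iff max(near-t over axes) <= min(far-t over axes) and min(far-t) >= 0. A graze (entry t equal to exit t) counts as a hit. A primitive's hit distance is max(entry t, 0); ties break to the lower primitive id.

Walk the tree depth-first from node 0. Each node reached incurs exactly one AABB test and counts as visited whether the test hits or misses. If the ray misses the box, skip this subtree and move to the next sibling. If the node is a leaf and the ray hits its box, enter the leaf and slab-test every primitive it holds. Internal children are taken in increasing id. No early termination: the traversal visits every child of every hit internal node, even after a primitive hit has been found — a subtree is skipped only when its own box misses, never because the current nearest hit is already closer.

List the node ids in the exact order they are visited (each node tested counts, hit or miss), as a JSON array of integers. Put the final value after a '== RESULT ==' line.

Trace the traversal:
N0 x:[-15,26] y:[-1,40] z:[20/3,20] -> hit [20/3,20], descend [9, 23, 27, 30]
  N9 x:[4,20] y:[5,24] z:[20/3,20] -> hit [20/3,20], descend [2, 4, 13, 16]
    N2 x:[5,20] y:[18,24] z:[25/3,31/3] -> miss, prune
    N4 x:[6,9] y:[5,15] z:[20/3,10] -> hit [20/3,9], descend [10, 22]
      N10 x:[6,9] y:[12,15] z:[8,10] -> miss, prune
      N22 x:[6,7] y:[5,6] z:[20/3,25/3] -> miss, prune
    N13 x:[9,19] y:[8,13] z:[17,20] -> miss, prune
    N16 x:[4,8] y:[8,13] z:[13,44/3] -> miss, prune
  N23 x:[-13,-3] y:[-1,18] z:[9,53/3] -> miss, prune
  N27 x:[7,26] y:[25,39] z:[31/3,56/3] -> miss, prune
  N30 x:[-15,-5] y:[23,40] z:[7,35/3] -> miss, prune

order=[0, 9, 2, 4, 10, 22, 13, 16, 23, 27, 30]  |boxes|=11  |leaves|=0  hit=miss

== RESULT ==
[0, 9, 2, 4, 10, 22, 13, 16, 23, 27, 30]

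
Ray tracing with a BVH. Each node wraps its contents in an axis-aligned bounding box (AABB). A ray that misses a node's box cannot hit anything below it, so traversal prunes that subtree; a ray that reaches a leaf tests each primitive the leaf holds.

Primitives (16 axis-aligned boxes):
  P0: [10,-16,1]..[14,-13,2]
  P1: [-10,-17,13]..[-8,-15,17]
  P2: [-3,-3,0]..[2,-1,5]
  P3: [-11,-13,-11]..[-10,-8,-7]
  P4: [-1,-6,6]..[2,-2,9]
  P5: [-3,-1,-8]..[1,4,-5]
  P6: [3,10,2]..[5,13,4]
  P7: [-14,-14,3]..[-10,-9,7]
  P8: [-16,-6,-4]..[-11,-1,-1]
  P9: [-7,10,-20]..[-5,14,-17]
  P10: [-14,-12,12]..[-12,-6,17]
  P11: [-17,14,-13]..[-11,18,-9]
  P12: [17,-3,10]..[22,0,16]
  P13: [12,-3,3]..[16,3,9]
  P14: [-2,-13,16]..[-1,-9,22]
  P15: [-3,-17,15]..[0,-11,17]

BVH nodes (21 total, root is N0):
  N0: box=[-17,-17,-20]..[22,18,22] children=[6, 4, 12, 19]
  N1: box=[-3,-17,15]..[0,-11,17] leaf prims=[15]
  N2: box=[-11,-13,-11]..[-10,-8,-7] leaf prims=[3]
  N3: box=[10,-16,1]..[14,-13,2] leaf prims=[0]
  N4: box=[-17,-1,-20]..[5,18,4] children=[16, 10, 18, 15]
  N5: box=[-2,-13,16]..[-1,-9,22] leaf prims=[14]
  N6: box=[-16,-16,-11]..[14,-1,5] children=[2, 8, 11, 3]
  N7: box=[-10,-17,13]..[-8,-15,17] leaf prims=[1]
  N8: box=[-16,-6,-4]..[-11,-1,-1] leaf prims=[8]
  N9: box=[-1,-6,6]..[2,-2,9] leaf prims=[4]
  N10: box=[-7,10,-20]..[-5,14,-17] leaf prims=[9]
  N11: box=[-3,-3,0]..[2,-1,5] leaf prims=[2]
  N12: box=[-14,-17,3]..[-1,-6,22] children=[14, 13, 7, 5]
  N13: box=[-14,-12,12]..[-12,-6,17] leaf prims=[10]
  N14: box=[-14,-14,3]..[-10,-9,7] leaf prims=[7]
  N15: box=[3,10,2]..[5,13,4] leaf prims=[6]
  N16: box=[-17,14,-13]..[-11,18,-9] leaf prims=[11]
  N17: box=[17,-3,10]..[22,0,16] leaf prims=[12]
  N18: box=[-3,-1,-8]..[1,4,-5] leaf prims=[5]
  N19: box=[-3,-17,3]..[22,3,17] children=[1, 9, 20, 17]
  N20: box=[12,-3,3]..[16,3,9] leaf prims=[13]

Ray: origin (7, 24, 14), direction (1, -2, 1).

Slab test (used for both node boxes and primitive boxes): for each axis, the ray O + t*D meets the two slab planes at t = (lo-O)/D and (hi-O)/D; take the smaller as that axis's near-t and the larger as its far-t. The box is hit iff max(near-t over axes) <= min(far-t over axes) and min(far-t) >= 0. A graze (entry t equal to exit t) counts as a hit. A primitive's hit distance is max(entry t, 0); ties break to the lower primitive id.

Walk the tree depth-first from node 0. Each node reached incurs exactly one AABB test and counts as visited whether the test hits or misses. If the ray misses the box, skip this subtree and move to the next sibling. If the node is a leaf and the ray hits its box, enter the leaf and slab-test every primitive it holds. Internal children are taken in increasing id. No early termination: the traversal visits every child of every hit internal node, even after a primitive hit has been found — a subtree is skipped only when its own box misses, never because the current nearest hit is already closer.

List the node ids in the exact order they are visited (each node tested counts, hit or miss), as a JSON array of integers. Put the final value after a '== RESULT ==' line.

Traverse from the root:
N0 x:[-24,15] y:[3,41/2] z:[-34,8] -> hit [3,8], descend [4, 6, 12, 19]
  N4 x:[-24,-2] y:[3,25/2] z:[-34,-10] -> miss, prune
  N6 x:[-23,7] y:[25/2,20] z:[-25,-9] -> miss, prune
  N12 x:[-21,-8] y:[15,41/2] z:[-11,8] -> miss, prune
  N19 x:[-10,15] y:[21/2,41/2] z:[-11,3] -> miss, prune

Visited [0, 4, 6, 12, 19]. Tests: 5 box, 0 leaf. Nearest: miss.

== RESULT ==
[0, 4, 6, 12, 19]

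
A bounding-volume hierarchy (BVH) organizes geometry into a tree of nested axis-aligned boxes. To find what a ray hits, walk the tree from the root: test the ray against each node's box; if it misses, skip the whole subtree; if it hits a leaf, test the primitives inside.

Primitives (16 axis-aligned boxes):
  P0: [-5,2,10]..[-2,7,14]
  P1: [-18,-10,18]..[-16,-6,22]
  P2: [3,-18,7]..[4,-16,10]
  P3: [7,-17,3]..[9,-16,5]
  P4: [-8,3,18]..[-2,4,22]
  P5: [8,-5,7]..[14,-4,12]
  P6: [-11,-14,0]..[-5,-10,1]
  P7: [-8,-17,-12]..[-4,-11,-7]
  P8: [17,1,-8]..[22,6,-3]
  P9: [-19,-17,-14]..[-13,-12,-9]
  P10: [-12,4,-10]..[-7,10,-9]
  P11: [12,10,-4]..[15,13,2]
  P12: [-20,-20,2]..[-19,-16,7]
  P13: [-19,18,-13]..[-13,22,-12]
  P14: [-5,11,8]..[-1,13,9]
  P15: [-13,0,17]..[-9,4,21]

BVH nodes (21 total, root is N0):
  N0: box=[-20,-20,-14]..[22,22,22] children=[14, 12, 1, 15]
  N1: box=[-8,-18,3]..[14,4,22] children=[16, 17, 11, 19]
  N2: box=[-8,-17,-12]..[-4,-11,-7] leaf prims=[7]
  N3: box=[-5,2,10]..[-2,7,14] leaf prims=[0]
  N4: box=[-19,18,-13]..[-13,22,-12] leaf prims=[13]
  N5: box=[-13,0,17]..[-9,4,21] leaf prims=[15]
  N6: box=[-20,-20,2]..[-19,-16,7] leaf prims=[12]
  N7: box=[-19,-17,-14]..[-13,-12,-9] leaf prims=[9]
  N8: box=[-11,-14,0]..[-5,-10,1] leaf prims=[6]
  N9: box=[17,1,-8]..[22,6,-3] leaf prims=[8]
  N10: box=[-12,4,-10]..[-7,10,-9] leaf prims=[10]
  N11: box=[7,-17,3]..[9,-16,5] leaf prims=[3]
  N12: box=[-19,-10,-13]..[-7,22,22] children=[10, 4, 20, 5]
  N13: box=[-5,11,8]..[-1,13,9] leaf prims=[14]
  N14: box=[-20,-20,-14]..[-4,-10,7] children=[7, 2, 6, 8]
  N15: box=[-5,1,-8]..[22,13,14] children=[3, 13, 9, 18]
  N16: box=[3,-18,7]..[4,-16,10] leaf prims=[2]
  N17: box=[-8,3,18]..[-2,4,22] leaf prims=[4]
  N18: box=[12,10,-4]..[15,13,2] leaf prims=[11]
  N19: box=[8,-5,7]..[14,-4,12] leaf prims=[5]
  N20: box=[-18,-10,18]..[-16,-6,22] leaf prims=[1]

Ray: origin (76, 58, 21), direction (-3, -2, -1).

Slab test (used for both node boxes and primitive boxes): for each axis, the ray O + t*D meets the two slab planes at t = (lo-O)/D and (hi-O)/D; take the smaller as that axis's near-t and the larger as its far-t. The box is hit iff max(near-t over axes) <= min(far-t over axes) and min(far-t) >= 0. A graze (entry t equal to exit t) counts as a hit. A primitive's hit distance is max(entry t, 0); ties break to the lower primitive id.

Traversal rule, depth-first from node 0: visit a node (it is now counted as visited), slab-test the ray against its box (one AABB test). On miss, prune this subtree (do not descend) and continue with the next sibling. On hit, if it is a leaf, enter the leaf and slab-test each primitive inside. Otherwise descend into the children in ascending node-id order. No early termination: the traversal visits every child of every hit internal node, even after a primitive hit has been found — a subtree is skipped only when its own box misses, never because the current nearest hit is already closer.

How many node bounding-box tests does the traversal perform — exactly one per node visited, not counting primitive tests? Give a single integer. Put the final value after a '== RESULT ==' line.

Trace the traversal:
N0 x:[18,32] y:[18,39] z:[-1,35] -> hit [18,32], descend [1, 12, 14, 15]
  N1 x:[62/3,28] y:[27,38] z:[-1,18] -> miss, prune
  N12 x:[83/3,95/3] y:[18,34] z:[-1,34] -> hit [83/3,95/3], descend [4, 5, 10, 20]
    N4 x:[89/3,95/3] y:[18,20] z:[33,34] -> miss, prune
    N5 x:[85/3,89/3] y:[27,29] z:[0,4] -> miss, prune
    N10 x:[83/3,88/3] y:[24,27] z:[30,31] -> miss, prune
    N20 x:[92/3,94/3] y:[32,34] z:[-1,3] -> miss, prune
  N14 x:[80/3,32] y:[34,39] z:[14,35] -> miss, prune
  N15 x:[18,27] y:[45/2,57/2] z:[7,29] -> hit [45/2,27], descend [3, 9, 13, 18]
    N3 x:[26,27] y:[51/2,28] z:[7,11] -> miss, prune
    N9 x:[18,59/3] y:[26,57/2] z:[24,29] -> miss, prune
    N13 x:[77/3,27] y:[45/2,47/2] z:[12,13] -> miss, prune
    N18 x:[61/3,64/3] y:[45/2,24] z:[19,25] -> miss, prune

Visited [0, 1, 12, 4, 5, 10, 20, 14, 15, 3, 9, 13, 18]. Tests: 13 box, 0 leaf. Nearest: miss.

== RESULT ==
13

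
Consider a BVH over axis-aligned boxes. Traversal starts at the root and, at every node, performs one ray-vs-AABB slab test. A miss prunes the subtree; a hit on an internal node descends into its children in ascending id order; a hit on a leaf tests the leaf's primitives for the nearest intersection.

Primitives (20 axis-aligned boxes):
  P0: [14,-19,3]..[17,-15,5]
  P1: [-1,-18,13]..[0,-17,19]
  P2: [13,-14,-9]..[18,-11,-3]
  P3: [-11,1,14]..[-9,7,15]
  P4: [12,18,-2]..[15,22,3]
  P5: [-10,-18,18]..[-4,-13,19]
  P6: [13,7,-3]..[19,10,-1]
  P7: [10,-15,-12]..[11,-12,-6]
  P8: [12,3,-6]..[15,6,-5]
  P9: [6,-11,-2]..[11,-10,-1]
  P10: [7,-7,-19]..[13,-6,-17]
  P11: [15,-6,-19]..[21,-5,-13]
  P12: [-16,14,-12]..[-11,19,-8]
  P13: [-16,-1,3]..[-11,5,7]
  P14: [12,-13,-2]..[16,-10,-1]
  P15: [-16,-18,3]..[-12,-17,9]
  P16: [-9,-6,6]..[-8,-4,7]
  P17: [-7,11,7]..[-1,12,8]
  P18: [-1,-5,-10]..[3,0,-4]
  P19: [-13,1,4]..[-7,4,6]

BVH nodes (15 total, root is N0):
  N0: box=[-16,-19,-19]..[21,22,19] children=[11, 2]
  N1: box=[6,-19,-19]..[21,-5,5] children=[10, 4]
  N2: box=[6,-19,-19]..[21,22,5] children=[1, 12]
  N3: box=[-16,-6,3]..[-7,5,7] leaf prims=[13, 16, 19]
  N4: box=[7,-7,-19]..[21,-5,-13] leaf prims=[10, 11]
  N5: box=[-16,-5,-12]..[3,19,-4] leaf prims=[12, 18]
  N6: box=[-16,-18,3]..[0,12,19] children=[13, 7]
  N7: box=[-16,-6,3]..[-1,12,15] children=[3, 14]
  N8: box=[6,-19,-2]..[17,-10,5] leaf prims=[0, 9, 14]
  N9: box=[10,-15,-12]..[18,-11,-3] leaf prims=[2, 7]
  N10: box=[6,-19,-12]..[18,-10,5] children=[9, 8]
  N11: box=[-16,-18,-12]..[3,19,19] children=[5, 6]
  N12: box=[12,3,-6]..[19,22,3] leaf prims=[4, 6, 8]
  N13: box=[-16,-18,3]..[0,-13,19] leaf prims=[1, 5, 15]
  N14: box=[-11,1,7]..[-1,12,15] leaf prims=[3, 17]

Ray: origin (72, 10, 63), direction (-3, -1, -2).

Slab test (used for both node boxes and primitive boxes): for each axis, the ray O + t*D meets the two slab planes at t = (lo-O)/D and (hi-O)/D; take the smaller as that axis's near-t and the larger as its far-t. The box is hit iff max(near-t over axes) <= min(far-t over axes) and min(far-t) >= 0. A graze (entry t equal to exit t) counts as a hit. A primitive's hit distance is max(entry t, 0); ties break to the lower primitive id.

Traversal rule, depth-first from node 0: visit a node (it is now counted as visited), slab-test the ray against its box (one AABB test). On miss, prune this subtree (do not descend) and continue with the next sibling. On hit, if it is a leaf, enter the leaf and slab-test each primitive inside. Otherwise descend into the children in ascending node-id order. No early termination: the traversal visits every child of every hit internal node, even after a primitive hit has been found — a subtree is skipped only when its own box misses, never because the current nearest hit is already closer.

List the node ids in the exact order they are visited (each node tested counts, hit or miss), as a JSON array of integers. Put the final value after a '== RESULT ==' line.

Trace the traversal:
N0 x:[17,88/3] y:[-12,29] z:[22,41] -> hit [22,29], descend [2, 11]
  N2 x:[17,22] y:[-12,29] z:[29,41] -> miss, prune
  N11 x:[23,88/3] y:[-9,28] z:[22,75/2] -> hit [23,28], descend [5, 6]
    N5 x:[23,88/3] y:[-9,15] z:[67/2,75/2] -> miss, prune
    N6 x:[24,88/3] y:[-2,28] z:[22,30] -> hit [24,28], descend [7, 13]
      N7 x:[73/3,88/3] y:[-2,16] z:[24,30] -> miss, prune
      N13 x:[24,88/3] y:[23,28] z:[22,30] -> hit [24,28] leaf, test {P1(miss), P5(miss), P15@t=28}

7 AABB tests over nodes [0, 2, 11, 5, 6, 7, 13]; 1 leaf entered; closest P15.

== RESULT ==
[0, 2, 11, 5, 6, 7, 13]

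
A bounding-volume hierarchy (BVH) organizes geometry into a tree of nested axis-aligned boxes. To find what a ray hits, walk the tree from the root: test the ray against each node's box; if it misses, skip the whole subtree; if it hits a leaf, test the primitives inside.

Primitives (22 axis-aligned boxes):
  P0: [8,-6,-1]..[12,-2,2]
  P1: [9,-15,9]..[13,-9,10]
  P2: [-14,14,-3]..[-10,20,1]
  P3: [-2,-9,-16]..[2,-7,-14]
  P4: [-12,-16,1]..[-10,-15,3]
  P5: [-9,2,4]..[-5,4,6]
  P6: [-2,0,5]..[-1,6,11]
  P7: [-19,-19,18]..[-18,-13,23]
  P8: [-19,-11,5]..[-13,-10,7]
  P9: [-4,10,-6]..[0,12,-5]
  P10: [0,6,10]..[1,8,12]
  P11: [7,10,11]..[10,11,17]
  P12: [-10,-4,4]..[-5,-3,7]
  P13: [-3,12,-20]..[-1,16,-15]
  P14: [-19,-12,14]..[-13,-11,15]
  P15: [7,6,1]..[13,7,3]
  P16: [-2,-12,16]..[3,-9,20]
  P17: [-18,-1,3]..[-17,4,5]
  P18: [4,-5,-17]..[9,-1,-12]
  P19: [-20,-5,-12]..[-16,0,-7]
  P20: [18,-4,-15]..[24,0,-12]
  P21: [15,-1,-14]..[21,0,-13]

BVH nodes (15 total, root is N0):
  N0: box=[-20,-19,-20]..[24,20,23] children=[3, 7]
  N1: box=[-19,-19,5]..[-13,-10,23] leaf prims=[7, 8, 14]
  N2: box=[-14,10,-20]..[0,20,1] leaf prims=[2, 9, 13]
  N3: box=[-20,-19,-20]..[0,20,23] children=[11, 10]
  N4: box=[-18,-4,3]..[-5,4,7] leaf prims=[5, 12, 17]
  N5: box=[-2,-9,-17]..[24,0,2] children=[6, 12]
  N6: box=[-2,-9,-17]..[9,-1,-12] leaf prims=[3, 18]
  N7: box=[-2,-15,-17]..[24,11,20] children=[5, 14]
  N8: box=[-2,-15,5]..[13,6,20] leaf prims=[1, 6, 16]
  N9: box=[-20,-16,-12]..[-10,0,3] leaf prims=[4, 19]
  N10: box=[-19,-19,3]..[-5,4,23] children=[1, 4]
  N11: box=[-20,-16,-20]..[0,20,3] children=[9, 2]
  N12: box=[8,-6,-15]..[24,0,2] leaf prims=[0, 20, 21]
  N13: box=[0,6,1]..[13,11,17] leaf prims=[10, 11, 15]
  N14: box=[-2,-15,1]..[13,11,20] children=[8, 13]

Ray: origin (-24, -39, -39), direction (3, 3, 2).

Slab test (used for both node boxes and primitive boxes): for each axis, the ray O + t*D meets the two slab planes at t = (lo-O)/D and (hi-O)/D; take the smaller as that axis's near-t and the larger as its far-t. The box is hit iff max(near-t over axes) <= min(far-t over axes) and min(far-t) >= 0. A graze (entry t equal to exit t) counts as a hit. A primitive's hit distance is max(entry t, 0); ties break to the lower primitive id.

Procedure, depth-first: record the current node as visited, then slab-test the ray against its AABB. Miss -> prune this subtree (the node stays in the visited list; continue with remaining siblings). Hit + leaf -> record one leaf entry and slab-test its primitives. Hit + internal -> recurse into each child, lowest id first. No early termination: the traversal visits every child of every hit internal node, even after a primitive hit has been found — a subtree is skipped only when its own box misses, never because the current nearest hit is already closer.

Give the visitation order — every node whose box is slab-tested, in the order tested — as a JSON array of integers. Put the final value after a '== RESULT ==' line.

Walk:
N0 x:[4/3,16] y:[20/3,59/3] z:[19/2,31] -> hit [19/2,16], descend [3, 7]
  N3 x:[4/3,8] y:[20/3,59/3] z:[19/2,31] -> miss, prune
  N7 x:[22/3,16] y:[8,50/3] z:[11,59/2] -> hit [11,16], descend [5, 14]
    N5 x:[22/3,16] y:[10,13] z:[11,41/2] -> hit [11,13], descend [6, 12]
      N6 x:[22/3,11] y:[10,38/3] z:[11,27/2] -> hit [11,11] leaf, test {P3(miss), P18(miss)}
      N12 x:[32/3,16] y:[11,13] z:[12,41/2] -> hit [12,13] leaf, test {P0(miss), P20(miss), P21@t=13}
    N14 x:[22/3,37/3] y:[8,50/3] z:[20,59/2] -> miss, prune

Summary -> nodes [0, 3, 7, 5, 6, 12, 14]; box-tests=7; leaf-entries=2; first=P21

== RESULT ==
[0, 3, 7, 5, 6, 12, 14]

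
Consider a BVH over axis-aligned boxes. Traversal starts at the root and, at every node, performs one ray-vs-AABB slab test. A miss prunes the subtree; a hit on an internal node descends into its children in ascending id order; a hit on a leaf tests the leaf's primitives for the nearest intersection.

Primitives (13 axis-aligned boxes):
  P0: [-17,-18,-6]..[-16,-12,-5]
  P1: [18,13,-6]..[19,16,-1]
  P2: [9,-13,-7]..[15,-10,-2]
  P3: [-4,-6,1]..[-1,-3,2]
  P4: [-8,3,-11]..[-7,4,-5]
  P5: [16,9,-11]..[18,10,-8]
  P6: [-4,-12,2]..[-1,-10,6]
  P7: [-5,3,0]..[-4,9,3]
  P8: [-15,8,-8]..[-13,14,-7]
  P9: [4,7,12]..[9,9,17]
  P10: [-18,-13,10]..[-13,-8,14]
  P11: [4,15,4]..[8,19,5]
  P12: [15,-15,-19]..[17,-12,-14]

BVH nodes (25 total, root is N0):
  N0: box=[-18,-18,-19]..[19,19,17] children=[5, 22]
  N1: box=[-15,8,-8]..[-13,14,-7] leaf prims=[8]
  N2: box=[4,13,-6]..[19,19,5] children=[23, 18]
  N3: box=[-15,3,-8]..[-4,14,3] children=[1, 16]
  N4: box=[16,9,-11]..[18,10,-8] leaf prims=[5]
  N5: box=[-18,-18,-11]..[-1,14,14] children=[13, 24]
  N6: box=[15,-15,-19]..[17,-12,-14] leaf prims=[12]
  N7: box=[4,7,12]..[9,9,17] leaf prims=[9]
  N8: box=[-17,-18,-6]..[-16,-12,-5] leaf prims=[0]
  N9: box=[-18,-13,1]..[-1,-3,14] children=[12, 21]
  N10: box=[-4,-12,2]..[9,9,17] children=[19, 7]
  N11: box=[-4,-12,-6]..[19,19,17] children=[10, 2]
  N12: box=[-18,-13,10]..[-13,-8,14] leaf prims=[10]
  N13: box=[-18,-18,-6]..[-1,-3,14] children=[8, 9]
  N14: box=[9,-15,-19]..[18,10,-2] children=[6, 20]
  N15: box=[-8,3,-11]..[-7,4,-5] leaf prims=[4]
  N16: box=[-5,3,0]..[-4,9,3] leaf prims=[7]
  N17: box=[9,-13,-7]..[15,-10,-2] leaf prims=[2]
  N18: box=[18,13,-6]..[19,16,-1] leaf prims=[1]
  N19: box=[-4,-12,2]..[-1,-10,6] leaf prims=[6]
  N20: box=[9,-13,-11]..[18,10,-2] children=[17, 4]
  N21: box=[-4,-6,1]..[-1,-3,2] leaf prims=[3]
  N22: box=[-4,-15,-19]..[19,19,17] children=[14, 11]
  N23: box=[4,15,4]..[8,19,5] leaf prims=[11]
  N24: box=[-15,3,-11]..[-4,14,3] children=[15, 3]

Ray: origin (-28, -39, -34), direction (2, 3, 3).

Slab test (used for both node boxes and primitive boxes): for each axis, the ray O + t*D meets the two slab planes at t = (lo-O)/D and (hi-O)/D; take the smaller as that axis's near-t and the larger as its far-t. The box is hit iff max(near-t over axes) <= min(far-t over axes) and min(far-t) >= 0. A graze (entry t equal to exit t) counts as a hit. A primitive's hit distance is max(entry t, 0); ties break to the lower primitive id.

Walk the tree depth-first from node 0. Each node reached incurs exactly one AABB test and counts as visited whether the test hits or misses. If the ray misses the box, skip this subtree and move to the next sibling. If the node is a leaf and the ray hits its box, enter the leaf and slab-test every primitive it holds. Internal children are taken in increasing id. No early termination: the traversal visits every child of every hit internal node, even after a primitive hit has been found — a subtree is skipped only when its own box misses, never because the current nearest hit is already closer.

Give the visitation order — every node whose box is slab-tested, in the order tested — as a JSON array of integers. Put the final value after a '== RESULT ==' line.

Traverse from the root:
N0 x:[5,47/2] y:[7,58/3] z:[5,17] -> hit [7,17], descend [5, 22]
  N5 x:[5,27/2] y:[7,53/3] z:[23/3,16] -> hit [23/3,27/2], descend [13, 24]
    N13 x:[5,27/2] y:[7,12] z:[28/3,16] -> hit [28/3,12], descend [8, 9]
      N8 x:[11/2,6] y:[7,9] z:[28/3,29/3] -> miss, prune
      N9 x:[5,27/2] y:[26/3,12] z:[35/3,16] -> hit [35/3,12], descend [12, 21]
        N12 x:[5,15/2] y:[26/3,31/3] z:[44/3,16] -> miss, prune
        N21 x:[12,27/2] y:[11,12] z:[35/3,12] -> hit [12,12] leaf, test {P3@t=12}
    N24 x:[13/2,12] y:[14,53/3] z:[23/3,37/3] -> miss, prune
  N22 x:[12,47/2] y:[8,58/3] z:[5,17] -> hit [12,17], descend [11, 14]
    N11 x:[12,47/2] y:[9,58/3] z:[28/3,17] -> hit [12,17], descend [2, 10]
      N2 x:[16,47/2] y:[52/3,58/3] z:[28/3,13] -> miss, prune
      N10 x:[12,37/2] y:[9,16] z:[12,17] -> hit [12,16], descend [7, 19]
        N7 x:[16,37/2] y:[46/3,16] z:[46/3,17] -> hit [16,16] leaf, test {P9@t=16}
        N19 x:[12,27/2] y:[9,29/3] z:[12,40/3] -> miss, prune
    N14 x:[37/2,23] y:[8,49/3] z:[5,32/3] -> miss, prune

Visited [0, 5, 13, 8, 9, 12, 21, 24, 22, 11, 2, 10, 7, 19, 14]. Tests: 15 box, 2 leaf. Nearest: P3.

== RESULT ==
[0, 5, 13, 8, 9, 12, 21, 24, 22, 11, 2, 10, 7, 19, 14]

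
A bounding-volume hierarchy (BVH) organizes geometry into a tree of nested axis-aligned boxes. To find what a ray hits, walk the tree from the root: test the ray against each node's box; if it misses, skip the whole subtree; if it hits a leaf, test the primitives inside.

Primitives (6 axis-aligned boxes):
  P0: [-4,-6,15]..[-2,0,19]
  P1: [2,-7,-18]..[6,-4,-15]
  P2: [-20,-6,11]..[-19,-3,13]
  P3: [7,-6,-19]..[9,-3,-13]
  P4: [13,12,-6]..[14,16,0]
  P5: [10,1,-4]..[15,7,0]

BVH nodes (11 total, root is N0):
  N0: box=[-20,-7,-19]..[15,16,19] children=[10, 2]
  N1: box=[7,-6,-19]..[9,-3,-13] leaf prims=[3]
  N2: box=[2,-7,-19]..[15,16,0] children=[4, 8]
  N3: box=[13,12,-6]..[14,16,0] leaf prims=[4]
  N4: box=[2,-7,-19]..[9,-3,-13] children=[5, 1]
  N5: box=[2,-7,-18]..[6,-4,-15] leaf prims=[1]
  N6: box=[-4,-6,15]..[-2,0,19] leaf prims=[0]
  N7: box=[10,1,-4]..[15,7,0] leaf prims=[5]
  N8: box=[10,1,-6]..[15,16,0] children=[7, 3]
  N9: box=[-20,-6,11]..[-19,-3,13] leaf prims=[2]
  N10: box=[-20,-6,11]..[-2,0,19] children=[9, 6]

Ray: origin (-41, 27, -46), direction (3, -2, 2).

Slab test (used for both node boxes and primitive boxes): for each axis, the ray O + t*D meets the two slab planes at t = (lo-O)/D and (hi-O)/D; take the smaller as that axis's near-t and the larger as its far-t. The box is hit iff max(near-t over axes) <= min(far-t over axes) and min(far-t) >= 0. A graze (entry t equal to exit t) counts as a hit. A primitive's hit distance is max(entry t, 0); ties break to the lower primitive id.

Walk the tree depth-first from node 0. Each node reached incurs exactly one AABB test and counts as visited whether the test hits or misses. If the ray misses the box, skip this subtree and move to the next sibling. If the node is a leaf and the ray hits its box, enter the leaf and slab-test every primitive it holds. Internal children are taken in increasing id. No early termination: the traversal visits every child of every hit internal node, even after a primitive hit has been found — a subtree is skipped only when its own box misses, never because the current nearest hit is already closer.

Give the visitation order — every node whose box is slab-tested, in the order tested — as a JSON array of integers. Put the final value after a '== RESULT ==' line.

Trace the traversal:
N0 x:[7,56/3] y:[11/2,17] z:[27/2,65/2] -> hit [27/2,17], descend [2, 10]
  N2 x:[43/3,56/3] y:[11/2,17] z:[27/2,23] -> hit [43/3,17], descend [4, 8]
    N4 x:[43/3,50/3] y:[15,17] z:[27/2,33/2] -> hit [15,33/2], descend [1, 5]
      N1 x:[16,50/3] y:[15,33/2] z:[27/2,33/2] -> hit [16,33/2] leaf, test {P3@t=16}
      N5 x:[43/3,47/3] y:[31/2,17] z:[14,31/2] -> hit [31/2,31/2] leaf, test {P1@t=31/2}
    N8 x:[17,56/3] y:[11/2,13] z:[20,23] -> miss, prune
  N10 x:[7,13] y:[27/2,33/2] z:[57/2,65/2] -> miss, prune

7 AABB tests over nodes [0, 2, 4, 1, 5, 8, 10]; 2 leaves entered; closest P1.

== RESULT ==
[0, 2, 4, 1, 5, 8, 10]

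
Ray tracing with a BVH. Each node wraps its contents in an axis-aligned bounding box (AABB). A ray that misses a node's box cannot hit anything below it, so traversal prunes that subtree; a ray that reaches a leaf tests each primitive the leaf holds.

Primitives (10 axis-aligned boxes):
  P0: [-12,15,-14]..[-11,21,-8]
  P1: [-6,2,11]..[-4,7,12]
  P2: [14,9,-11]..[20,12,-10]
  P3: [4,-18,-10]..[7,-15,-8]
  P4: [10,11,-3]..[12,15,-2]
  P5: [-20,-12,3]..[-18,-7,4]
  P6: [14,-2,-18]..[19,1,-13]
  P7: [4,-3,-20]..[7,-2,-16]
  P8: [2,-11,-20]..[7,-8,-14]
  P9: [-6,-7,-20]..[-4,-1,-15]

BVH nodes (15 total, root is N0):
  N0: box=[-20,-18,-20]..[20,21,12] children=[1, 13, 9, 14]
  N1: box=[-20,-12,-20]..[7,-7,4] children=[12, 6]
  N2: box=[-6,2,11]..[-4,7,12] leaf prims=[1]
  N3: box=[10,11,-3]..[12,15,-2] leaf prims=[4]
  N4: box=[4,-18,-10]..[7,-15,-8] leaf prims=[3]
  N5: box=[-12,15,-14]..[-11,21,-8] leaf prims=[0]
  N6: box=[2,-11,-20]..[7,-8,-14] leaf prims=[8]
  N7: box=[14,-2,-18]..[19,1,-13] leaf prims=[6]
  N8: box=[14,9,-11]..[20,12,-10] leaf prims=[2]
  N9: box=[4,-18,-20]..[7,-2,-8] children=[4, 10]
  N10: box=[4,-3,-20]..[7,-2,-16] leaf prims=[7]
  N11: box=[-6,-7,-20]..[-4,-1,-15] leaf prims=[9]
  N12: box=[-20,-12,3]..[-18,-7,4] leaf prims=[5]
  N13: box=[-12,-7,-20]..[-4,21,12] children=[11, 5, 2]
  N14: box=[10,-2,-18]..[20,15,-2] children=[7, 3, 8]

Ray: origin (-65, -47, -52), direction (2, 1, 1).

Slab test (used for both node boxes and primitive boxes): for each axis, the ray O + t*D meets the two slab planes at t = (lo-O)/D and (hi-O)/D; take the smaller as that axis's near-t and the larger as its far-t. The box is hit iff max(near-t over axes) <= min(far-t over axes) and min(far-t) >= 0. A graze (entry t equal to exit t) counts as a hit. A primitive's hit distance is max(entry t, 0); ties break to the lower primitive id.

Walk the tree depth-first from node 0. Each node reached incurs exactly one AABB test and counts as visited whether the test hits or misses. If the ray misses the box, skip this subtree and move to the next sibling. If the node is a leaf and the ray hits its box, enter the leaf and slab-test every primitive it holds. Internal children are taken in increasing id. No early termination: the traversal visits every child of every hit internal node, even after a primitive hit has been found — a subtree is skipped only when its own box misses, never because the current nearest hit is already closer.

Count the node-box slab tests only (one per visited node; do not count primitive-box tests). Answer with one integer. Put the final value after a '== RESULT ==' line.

Trace the traversal:
N0 x:[45/2,85/2] y:[29,68] z:[32,64] -> hit [32,85/2], descend [1, 9, 13, 14]
  N1 x:[45/2,36] y:[35,40] z:[32,56] -> hit [35,36], descend [6, 12]
    N6 x:[67/2,36] y:[36,39] z:[32,38] -> hit [36,36] leaf, test {P8@t=36}
    N12 x:[45/2,47/2] y:[35,40] z:[55,56] -> miss, prune
  N9 x:[69/2,36] y:[29,45] z:[32,44] -> hit [69/2,36], descend [4, 10]
    N4 x:[69/2,36] y:[29,32] z:[42,44] -> miss, prune
    N10 x:[69/2,36] y:[44,45] z:[32,36] -> miss, prune
  N13 x:[53/2,61/2] y:[40,68] z:[32,64] -> miss, prune
  N14 x:[75/2,85/2] y:[45,62] z:[34,50] -> miss, prune

Visited [0, 1, 6, 12, 9, 4, 10, 13, 14]. Tests: 9 box, 1 leaf. Nearest: P8.

== RESULT ==
9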